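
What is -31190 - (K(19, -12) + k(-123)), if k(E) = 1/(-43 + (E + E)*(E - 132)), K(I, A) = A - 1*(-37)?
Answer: -1956774706/62687 ≈ -31215.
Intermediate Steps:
K(I, A) = 37 + A (K(I, A) = A + 37 = 37 + A)
k(E) = 1/(-43 + 2*E*(-132 + E)) (k(E) = 1/(-43 + (2*E)*(-132 + E)) = 1/(-43 + 2*E*(-132 + E)))
-31190 - (K(19, -12) + k(-123)) = -31190 - ((37 - 12) + 1/(-43 - 264*(-123) + 2*(-123)**2)) = -31190 - (25 + 1/(-43 + 32472 + 2*15129)) = -31190 - (25 + 1/(-43 + 32472 + 30258)) = -31190 - (25 + 1/62687) = -31190 - 1*1567176/62687 = -31190 - 1567176/62687 = -1956774706/62687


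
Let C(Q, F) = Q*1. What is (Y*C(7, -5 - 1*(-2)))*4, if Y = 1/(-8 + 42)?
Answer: 14/17 ≈ 0.82353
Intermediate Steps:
Y = 1/34 ≈ 0.029412
C(Q, F) = Q
(Y*C(7, -5 - 1*(-2)))*4 = ((1/34)*7)*4 = (7/34)*4 = 14/17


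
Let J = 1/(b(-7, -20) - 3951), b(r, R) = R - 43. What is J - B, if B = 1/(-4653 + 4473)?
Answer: 71/13380 ≈ 0.0053064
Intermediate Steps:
b(r, R) = -43 + R
B = -1/180 (B = 1/(-180) = -1/180 ≈ -0.0055556)
J = -1/4014 (J = 1/((-43 - 20) - 3951) = 1/(-63 - 3951) = 1/(-4014) = -1/4014 ≈ -0.00024913)
J - B = -1/4014 - 1*(-1/180) = -1/4014 + 1/180 = 71/13380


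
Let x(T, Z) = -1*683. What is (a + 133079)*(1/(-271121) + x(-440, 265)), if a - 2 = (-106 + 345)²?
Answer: -35220777840088/271121 ≈ -1.2991e+8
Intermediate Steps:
x(T, Z) = -683
a = 57123 (a = 2 + (-106 + 345)² = 2 + 239² = 2 + 57121 = 57123)
(a + 133079)*(1/(-271121) + x(-440, 265)) = (57123 + 133079)*(1/(-271121) - 683) = 190202*(-1/271121 - 683) = 190202*(-185175644/271121) = -35220777840088/271121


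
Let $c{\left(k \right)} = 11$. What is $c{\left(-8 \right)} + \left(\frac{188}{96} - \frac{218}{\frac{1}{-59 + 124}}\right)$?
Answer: $- \frac{339769}{24} \approx -14157.0$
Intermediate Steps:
$c{\left(-8 \right)} + \left(\frac{188}{96} - \frac{218}{\frac{1}{-59 + 124}}\right) = 11 + \left(\frac{188}{96} - \frac{218}{\frac{1}{-59 + 124}}\right) = 11 + \left(188 \cdot \frac{1}{96} - \frac{218}{\frac{1}{65}}\right) = 11 + \left(\frac{47}{24} - 218 \frac{1}{\frac{1}{65}}\right) = 11 + \left(\frac{47}{24} - 14170\right) = 11 - \frac{340033}{24} = - \frac{339769}{24}$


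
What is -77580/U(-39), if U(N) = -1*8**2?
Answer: 19395/16 ≈ 1212.2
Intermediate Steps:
U(N) = -64 (U(N) = -1*64 = -64)
-77580/U(-39) = -77580/(-64) = -77580*(-1/64) = 19395/16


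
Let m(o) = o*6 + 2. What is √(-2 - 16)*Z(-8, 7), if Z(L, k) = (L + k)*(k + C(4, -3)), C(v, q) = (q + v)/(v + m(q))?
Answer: -83*I*√2/4 ≈ -29.345*I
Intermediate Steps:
m(o) = 2 + 6*o (m(o) = 6*o + 2 = 2 + 6*o)
C(v, q) = (q + v)/(2 + v + 6*q) (C(v, q) = (q + v)/(v + (2 + 6*q)) = (q + v)/(2 + v + 6*q))
Z(L, k) = (-1/12 + k)*(L + k) (Z(L, k) = (L + k)*(k + (-3 + 4)/(2 + 4 + 6*(-3))) = (L + k)*(k + 1/(2 + 4 - 18)) = (L + k)*(k + 1/(-12)) = (L + k)*(k - 1/12*1) = (L + k)*(k - 1/12) = (L + k)*(-1/12 + k) = (-1/12 + k)*(L + k))
√(-2 - 16)*Z(-8, 7) = √(-2 - 16)*(7² - 1/12*(-8) - 1/12*7 - 8*7) = √(-18)*(49 + ⅔ - 7/12 - 56) = (3*I*√2)*(-83/12) = -83*I*√2/4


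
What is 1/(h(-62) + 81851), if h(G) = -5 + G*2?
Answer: 1/81722 ≈ 1.2237e-5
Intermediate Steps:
h(G) = -5 + 2*G
1/(h(-62) + 81851) = 1/((-5 + 2*(-62)) + 81851) = 1/((-5 - 124) + 81851) = 1/(-129 + 81851) = 1/81722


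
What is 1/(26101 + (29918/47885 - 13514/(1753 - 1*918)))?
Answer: 7996795/208599919023 ≈ 3.8336e-5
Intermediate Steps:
1/(26101 + (29918/47885 - 13514/(1753 - 1*918))) = 1/(26101 + (29918*(1/47885) - 13514/(1753 - 918))) = 1/(26101 + (29918/47885 - 13514/835)) = 1/(26101 - 124427272/7996795) = 1/(208599919023/7996795) = 7996795/208599919023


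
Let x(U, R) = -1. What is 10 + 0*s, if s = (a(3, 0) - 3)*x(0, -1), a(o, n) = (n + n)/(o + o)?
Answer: 10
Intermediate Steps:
a(o, n) = n/o (a(o, n) = (2*n)/((2*o)) = (2*n)*(1/(2*o)) = n/o)
s = 3 (s = (0/3 - 3)*(-1) = (0*(⅓) - 3)*(-1) = (0 - 3)*(-1) = -3*(-1) = 3)
10 + 0*s = 10 + 0*3 = 10 + 0 = 10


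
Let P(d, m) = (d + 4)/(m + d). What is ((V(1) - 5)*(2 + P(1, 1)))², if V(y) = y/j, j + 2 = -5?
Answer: 26244/49 ≈ 535.59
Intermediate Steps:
j = -7 (j = -2 - 5 = -7)
P(d, m) = (4 + d)/(d + m)
V(y) = -y/7 (V(y) = y/(-7) = y*(-⅐) = -y/7)
((V(1) - 5)*(2 + P(1, 1)))² = ((-⅐*1 - 5)*(2 + (4 + 1)/(1 + 1)))² = ((-⅐ - 5)*(2 + 5/2))² = (-36*(2 + (½)*5)/7)² = (-36*(2 + 5/2)/7)² = (-36/7*9/2)² = (-162/7)² = 26244/49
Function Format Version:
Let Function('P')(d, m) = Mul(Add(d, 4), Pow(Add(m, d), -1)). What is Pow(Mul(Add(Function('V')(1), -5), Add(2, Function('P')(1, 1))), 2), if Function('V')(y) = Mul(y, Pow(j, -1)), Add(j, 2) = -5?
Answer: Rational(26244, 49) ≈ 535.59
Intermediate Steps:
j = -7 (j = Add(-2, -5) = -7)
Function('P')(d, m) = Mul(Pow(Add(d, m), -1), Add(4, d)) (Function('P')(d, m) = Mul(Add(4, d), Pow(Add(d, m), -1)) = Mul(Pow(Add(d, m), -1), Add(4, d)))
Function('V')(y) = Mul(Rational(-1, 7), y) (Function('V')(y) = Mul(y, Pow(-7, -1)) = Mul(y, Rational(-1, 7)) = Mul(Rational(-1, 7), y))
Pow(Mul(Add(Function('V')(1), -5), Add(2, Function('P')(1, 1))), 2) = Pow(Mul(Add(Mul(Rational(-1, 7), 1), -5), Add(2, Mul(Pow(Add(1, 1), -1), Add(4, 1)))), 2) = Pow(Mul(Add(Rational(-1, 7), -5), Add(2, Mul(Pow(2, -1), 5))), 2) = Pow(Mul(Rational(-36, 7), Add(2, Mul(Rational(1, 2), 5))), 2) = Pow(Mul(Rational(-36, 7), Add(2, Rational(5, 2))), 2) = Pow(Mul(Rational(-36, 7), Rational(9, 2)), 2) = Pow(Rational(-162, 7), 2) = Rational(26244, 49)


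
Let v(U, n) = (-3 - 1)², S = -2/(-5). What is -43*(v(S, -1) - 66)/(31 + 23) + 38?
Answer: 2101/27 ≈ 77.815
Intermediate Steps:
S = ⅖ (S = -2*(-⅕) = ⅖ ≈ 0.40000)
v(U, n) = 16 (v(U, n) = (-4)² = 16)
-43*(v(S, -1) - 66)/(31 + 23) + 38 = -43*(16 - 66)/(31 + 23) + 38 = -(-2150)/54 + 38 = -43*(-25/27) + 38 = 1075/27 + 38 = 2101/27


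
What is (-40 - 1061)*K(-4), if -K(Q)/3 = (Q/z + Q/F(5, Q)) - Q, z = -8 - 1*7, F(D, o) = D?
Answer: 57252/5 ≈ 11450.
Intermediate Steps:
z = -15 (z = -8 - 7 = -15)
K(Q) = 13*Q/5 (K(Q) = -3*((Q/(-15) + Q/5) - Q) = -3*((Q*(-1/15) + Q*(⅕)) - Q) = -3*((-Q/15 + Q/5) - Q) = -3*(2*Q/15 - Q) = -(-13)*Q/5 = 13*Q/5)
(-40 - 1061)*K(-4) = (-40 - 1061)*((13/5)*(-4)) = -1101*(-52/5) = 57252/5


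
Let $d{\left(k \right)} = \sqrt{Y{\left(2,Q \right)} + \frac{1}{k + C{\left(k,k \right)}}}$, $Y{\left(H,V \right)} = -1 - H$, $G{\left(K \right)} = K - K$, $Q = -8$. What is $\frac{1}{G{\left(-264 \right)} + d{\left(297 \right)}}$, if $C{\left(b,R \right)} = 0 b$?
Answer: $- \frac{3 i \sqrt{29370}}{890} \approx - 0.57767 i$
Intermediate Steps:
$G{\left(K \right)} = 0$
$C{\left(b,R \right)} = 0$
$d{\left(k \right)} = \sqrt{-3 + \frac{1}{k}}$ ($d{\left(k \right)} = \sqrt{\left(-1 - 2\right) + \frac{1}{k + 0}} = \sqrt{\left(-1 - 2\right) + \frac{1}{k}} = \sqrt{-3 + \frac{1}{k}}$)
$\frac{1}{G{\left(-264 \right)} + d{\left(297 \right)}} = \frac{1}{0 + \sqrt{-3 + \frac{1}{297}}} = \frac{1}{0 + \sqrt{- \frac{890}{297}}} = \frac{1}{0 + \frac{i \sqrt{29370}}{99}} = \frac{1}{\frac{1}{99} i \sqrt{29370}} = - \frac{3 i \sqrt{29370}}{890}$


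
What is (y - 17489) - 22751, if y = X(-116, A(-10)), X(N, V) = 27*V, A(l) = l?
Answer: -40510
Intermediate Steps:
y = -270 (y = 27*(-10) = -270)
(y - 17489) - 22751 = (-270 - 17489) - 22751 = -17759 - 22751 = -40510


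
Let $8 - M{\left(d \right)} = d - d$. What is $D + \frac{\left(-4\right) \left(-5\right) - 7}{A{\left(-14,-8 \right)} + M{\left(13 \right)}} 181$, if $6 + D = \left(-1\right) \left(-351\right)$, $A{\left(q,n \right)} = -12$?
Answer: $- \frac{973}{4} \approx -243.25$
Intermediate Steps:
$D = 345$ ($D = -6 - -351 = -6 + 351 = 345$)
$M{\left(d \right)} = 8$ ($M{\left(d \right)} = 8 - \left(d - d\right) = 8 - 0 = 8 + 0 = 8$)
$D + \frac{\left(-4\right) \left(-5\right) - 7}{A{\left(-14,-8 \right)} + M{\left(13 \right)}} 181 = 345 + \frac{\left(-4\right) \left(-5\right) - 7}{-12 + 8} \cdot 181 = 345 + \frac{20 - 7}{-4} \cdot 181 = 345 + 13 \left(- \frac{1}{4}\right) 181 = 345 - \frac{2353}{4} = - \frac{973}{4}$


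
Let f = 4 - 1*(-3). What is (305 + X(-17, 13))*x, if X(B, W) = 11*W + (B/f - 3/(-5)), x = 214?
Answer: 3341824/35 ≈ 95481.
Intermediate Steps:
f = 7 (f = 4 + 3 = 7)
X(B, W) = ⅗ + 11*W + B/7 (X(B, W) = 11*W + (B/7 - 3/(-5)) = 11*W + (B*(⅐) - 3*(-⅕)) = 11*W + (B/7 + ⅗) = 11*W + (⅗ + B/7) = ⅗ + 11*W + B/7)
(305 + X(-17, 13))*x = (305 + (⅗ + 11*13 + (⅐)*(-17)))*214 = (305 + (⅗ + 143 - 17/7))*214 = (305 + 4941/35)*214 = (15616/35)*214 = 3341824/35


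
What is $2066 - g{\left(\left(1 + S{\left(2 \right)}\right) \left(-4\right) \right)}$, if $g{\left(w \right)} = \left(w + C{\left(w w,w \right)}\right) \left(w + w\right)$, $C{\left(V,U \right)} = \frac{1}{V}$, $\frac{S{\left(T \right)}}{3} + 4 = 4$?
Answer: $\frac{4069}{2} \approx 2034.5$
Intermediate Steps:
$S{\left(T \right)} = 0$ ($S{\left(T \right)} = -12 + 3 \cdot 4 = -12 + 12 = 0$)
$g{\left(w \right)} = 2 w \left(w + \frac{1}{w^{2}}\right)$ ($g{\left(w \right)} = \left(w + \frac{1}{w w}\right) \left(w + w\right) = \left(w + \frac{1}{w^{2}}\right) 2 w = 2 w \left(w + \frac{1}{w^{2}}\right)$)
$2066 - g{\left(\left(1 + S{\left(2 \right)}\right) \left(-4\right) \right)} = 2066 - \frac{2 \left(1 + \left(\left(1 + 0\right) \left(-4\right)\right)^{3}\right)}{\left(1 + 0\right) \left(-4\right)} = 2066 - \frac{2 \left(1 + \left(1 \left(-4\right)\right)^{3}\right)}{1 \left(-4\right)} = 2066 - \frac{2 \left(1 + \left(-4\right)^{3}\right)}{-4} = 2066 - 2 \left(- \frac{1}{4}\right) \left(1 - 64\right) = 2066 - 2 \left(- \frac{1}{4}\right) \left(-63\right) = 2066 - \frac{63}{2} = \frac{4069}{2}$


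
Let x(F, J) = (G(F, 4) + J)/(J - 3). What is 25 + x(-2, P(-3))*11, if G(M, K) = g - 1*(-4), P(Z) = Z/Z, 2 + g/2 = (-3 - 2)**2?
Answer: -511/2 ≈ -255.50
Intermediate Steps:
g = 46 (g = -4 + 2*(-3 - 2)**2 = -4 + 2*(-5)**2 = -4 + 2*25 = -4 + 50 = 46)
P(Z) = 1
G(M, K) = 50 (G(M, K) = 46 - 1*(-4) = 46 + 4 = 50)
x(F, J) = (50 + J)/(-3 + J) (x(F, J) = (50 + J)/(J - 3) = (50 + J)/(-3 + J))
25 + x(-2, P(-3))*11 = 25 + ((50 + 1)/(-3 + 1))*11 = 25 + (51/(-2))*11 = 25 - 1/2*51*11 = 25 - 51/2*11 = 25 - 561/2 = -511/2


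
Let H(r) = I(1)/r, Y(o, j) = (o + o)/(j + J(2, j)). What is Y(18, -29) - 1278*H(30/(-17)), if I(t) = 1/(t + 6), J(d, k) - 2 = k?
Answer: 7197/70 ≈ 102.81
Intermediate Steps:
J(d, k) = 2 + k
Y(o, j) = 2*o/(2 + 2*j) (Y(o, j) = (o + o)/(j + (2 + j)) = (2*o)/(2 + 2*j) = 2*o/(2 + 2*j))
I(t) = 1/(6 + t)
H(r) = 1/(7*r) (H(r) = 1/((6 + 1)*r) = 1/(7*r))
Y(18, -29) - 1278*H(30/(-17)) = 18/(1 - 29) - 1278/(7*(30/(-17))) = 18/(-28) - 1278/(7*(30*(-1/17))) = 18*(-1/28) - 1278/(7*(-30/17)) = -9/14 - 1278*(-17)/(7*30) = -9/14 - 1278*(-17/210) = -9/14 + 3621/35 = 7197/70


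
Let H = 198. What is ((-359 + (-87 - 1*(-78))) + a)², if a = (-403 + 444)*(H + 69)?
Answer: 111915241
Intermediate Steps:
a = 10947 (a = (-403 + 444)*(198 + 69) = 41*267 = 10947)
((-359 + (-87 - 1*(-78))) + a)² = ((-359 + (-87 - 1*(-78))) + 10947)² = ((-359 + (-87 + 78)) + 10947)² = ((-359 - 9) + 10947)² = (-368 + 10947)² = 10579² = 111915241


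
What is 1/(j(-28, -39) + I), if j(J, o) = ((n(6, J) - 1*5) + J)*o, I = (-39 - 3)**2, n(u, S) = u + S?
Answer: 1/3909 ≈ 0.00025582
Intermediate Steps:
n(u, S) = S + u
I = 1764 (I = (-42)**2 = 1764)
j(J, o) = o*(1 + 2*J) (j(J, o) = (((J + 6) - 1*5) + J)*o = (((6 + J) - 5) + J)*o = ((1 + J) + J)*o = (1 + 2*J)*o = o*(1 + 2*J))
1/(j(-28, -39) + I) = 1/(-39*(1 + 2*(-28)) + 1764) = 1/(-39*(1 - 56) + 1764) = 1/(-39*(-55) + 1764) = 1/(2145 + 1764) = 1/3909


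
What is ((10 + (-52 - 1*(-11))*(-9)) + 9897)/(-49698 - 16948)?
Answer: -5138/33323 ≈ -0.15419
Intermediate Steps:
((10 + (-52 - 1*(-11))*(-9)) + 9897)/(-49698 - 16948) = ((10 + (-52 + 11)*(-9)) + 9897)/(-66646) = ((10 - 41*(-9)) + 9897)*(-1/66646) = ((10 + 369) + 9897)*(-1/66646) = (379 + 9897)*(-1/66646) = 10276*(-1/66646) = -5138/33323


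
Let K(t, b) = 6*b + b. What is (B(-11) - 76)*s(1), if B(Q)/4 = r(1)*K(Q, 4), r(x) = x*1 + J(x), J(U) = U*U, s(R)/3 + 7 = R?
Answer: -2664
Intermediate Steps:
s(R) = -21 + 3*R
K(t, b) = 7*b
J(U) = U**2
r(x) = x + x**2 (r(x) = x*1 + x**2 = x + x**2)
B(Q) = 224 (B(Q) = 4*((1*(1 + 1))*(7*4)) = 4*((1*2)*28) = 4*(2*28) = 4*56 = 224)
(B(-11) - 76)*s(1) = (224 - 76)*(-21 + 3*1) = 148*(-21 + 3) = 148*(-18) = -2664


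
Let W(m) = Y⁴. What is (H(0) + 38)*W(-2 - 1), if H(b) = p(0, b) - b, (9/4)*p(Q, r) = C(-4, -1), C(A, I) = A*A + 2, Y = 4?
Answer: 11776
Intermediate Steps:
C(A, I) = 2 + A² (C(A, I) = A² + 2 = 2 + A²)
p(Q, r) = 8 (p(Q, r) = 4*(2 + (-4)²)/9 = 4*(2 + 16)/9 = (4/9)*18 = 8)
W(m) = 256 (W(m) = 4⁴ = 256)
H(b) = 8 - b
(H(0) + 38)*W(-2 - 1) = ((8 - 1*0) + 38)*256 = ((8 + 0) + 38)*256 = (8 + 38)*256 = 46*256 = 11776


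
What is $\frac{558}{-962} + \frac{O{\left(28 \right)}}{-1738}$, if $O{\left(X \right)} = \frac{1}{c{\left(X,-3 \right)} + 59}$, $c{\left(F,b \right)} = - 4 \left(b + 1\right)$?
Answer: $- \frac{32488915}{56010526} \approx -0.58005$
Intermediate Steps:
$c{\left(F,b \right)} = -4 - 4 b$ ($c{\left(F,b \right)} = - 4 \left(1 + b\right) = -4 - 4 b$)
$O{\left(X \right)} = \frac{1}{67}$ ($O{\left(X \right)} = \frac{1}{\left(-4 - -12\right) + 59} = \frac{1}{\left(-4 + 12\right) + 59} = \frac{1}{8 + 59} = \frac{1}{67}$)
$\frac{558}{-962} + \frac{O{\left(28 \right)}}{-1738} = \frac{558}{-962} + \frac{1}{67 \left(-1738\right)} = 558 \left(- \frac{1}{962}\right) + \frac{1}{67} \left(- \frac{1}{1738}\right) = - \frac{279}{481} - \frac{1}{116446} = - \frac{32488915}{56010526}$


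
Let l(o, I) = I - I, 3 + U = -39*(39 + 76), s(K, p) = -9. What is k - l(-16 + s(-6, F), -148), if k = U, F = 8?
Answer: -4488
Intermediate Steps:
U = -4488 (U = -3 - 39*(39 + 76) = -3 - 39*115 = -3 - 4485 = -4488)
l(o, I) = 0
k = -4488
k - l(-16 + s(-6, F), -148) = -4488 - 1*0 = -4488 + 0 = -4488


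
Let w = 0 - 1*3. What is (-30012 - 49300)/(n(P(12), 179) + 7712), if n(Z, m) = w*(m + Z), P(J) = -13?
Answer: -39656/3607 ≈ -10.994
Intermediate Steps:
w = -3 (w = 0 - 3 = -3)
n(Z, m) = -3*Z - 3*m (n(Z, m) = -3*(m + Z) = -3*(Z + m) = -3*Z - 3*m)
(-30012 - 49300)/(n(P(12), 179) + 7712) = (-30012 - 49300)/((-3*(-13) - 3*179) + 7712) = -79312/((39 - 537) + 7712) = -79312/(-498 + 7712) = -79312/7214 = -79312*1/7214 = -39656/3607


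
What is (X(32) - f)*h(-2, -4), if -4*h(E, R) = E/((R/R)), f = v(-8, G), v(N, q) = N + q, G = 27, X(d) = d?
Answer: 13/2 ≈ 6.5000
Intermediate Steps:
f = 19 (f = -8 + 27 = 19)
h(E, R) = -E/4 (h(E, R) = -E/(4*(R/R)) = -E/(4*1) = -E/4)
(X(32) - f)*h(-2, -4) = (32 - 1*19)*(-1/4*(-2)) = (32 - 19)*(1/2) = 13*(1/2) = 13/2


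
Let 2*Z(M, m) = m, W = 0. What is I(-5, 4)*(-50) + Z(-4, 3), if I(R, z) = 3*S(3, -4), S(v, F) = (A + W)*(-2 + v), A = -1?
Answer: 303/2 ≈ 151.50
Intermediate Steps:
Z(M, m) = m/2
S(v, F) = 2 - v (S(v, F) = (-1 + 0)*(-2 + v) = -(-2 + v) = 2 - v)
I(R, z) = -3 (I(R, z) = 3*(2 - 1*3) = 3*(2 - 3) = 3*(-1) = -3)
I(-5, 4)*(-50) + Z(-4, 3) = -3*(-50) + (1/2)*3 = 150 + 3/2 = 303/2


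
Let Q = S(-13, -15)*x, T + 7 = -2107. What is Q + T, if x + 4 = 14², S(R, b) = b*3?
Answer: -10754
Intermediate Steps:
S(R, b) = 3*b
x = 192 (x = -4 + 14² = -4 + 196 = 192)
T = -2114 (T = -7 - 2107 = -2114)
Q = -8640 (Q = (3*(-15))*192 = -45*192 = -8640)
Q + T = -8640 - 2114 = -10754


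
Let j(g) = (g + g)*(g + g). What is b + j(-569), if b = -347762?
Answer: 947282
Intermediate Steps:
j(g) = 4*g² (j(g) = (2*g)*(2*g) = 4*g²)
b + j(-569) = -347762 + 4*(-569)² = -347762 + 4*323761 = -347762 + 1295044 = 947282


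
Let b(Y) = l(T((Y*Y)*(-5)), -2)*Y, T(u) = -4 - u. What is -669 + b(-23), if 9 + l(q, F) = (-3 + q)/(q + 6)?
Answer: -1283588/2647 ≈ -484.92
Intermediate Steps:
l(q, F) = -9 + (-3 + q)/(6 + q) (l(q, F) = -9 + (-3 + q)/(q + 6) = -9 + (-3 + q)/(6 + q))
b(Y) = Y*(-25 - 40*Y**2)/(2 + 5*Y**2) (b(Y) = ((-57 - 8*(-4 - Y*Y*(-5)))/(6 + (-4 - Y*Y*(-5))))*Y = ((-57 - 8*(-4 - Y**2*(-5)))/(6 + (-4 - Y**2*(-5))))*Y = ((-57 - 8*(-4 - (-5)*Y**2))/(6 + (-4 - (-5)*Y**2)))*Y = ((-57 - 8*(-4 + 5*Y**2))/(6 + (-4 + 5*Y**2)))*Y = ((-57 + (32 - 40*Y**2))/(2 + 5*Y**2))*Y = ((-25 - 40*Y**2)/(2 + 5*Y**2))*Y = Y*(-25 - 40*Y**2)/(2 + 5*Y**2))
-669 + b(-23) = -669 + (-40*(-23)**3 - 25*(-23))/(2 + 5*(-23)**2) = -669 + (-40*(-12167) + 575)/(2 + 5*529) = -669 + (486680 + 575)/(2 + 2645) = -669 + 487255/2647 = -1283588/2647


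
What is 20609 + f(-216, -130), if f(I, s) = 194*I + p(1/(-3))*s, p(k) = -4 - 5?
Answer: -20125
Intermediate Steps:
p(k) = -9
f(I, s) = -9*s + 194*I (f(I, s) = 194*I - 9*s = -9*s + 194*I)
20609 + f(-216, -130) = 20609 + (-9*(-130) + 194*(-216)) = 20609 + (1170 - 41904) = 20609 - 40734 = -20125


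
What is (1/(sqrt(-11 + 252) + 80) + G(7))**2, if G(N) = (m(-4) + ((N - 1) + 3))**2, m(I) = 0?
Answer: 248960083922/37933281 - 997918*sqrt(241)/37933281 ≈ 6562.7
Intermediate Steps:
G(N) = (2 + N)**2 (G(N) = (0 + ((N - 1) + 3))**2 = (0 + ((-1 + N) + 3))**2 = (0 + (2 + N))**2 = (2 + N)**2)
(1/(sqrt(-11 + 252) + 80) + G(7))**2 = (1/(sqrt(-11 + 252) + 80) + (2 + 7)**2)**2 = (1/(sqrt(241) + 80) + 9**2)**2 = (1/(80 + sqrt(241)) + 81)**2 = (81 + 1/(80 + sqrt(241)))**2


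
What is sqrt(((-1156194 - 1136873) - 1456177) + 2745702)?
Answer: I*sqrt(1003542) ≈ 1001.8*I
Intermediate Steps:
sqrt(((-1156194 - 1136873) - 1456177) + 2745702) = sqrt((-2293067 - 1456177) + 2745702) = sqrt(-3749244 + 2745702) = sqrt(-1003542) = I*sqrt(1003542)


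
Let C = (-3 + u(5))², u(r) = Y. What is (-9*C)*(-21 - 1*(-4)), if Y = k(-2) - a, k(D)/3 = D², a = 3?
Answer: 5508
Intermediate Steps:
k(D) = 3*D²
Y = 9 (Y = 3*(-2)² - 1*3 = 3*4 - 3 = 12 - 3 = 9)
u(r) = 9
C = 36 (C = (-3 + 9)² = 6² = 36)
(-9*C)*(-21 - 1*(-4)) = (-9*36)*(-21 - 1*(-4)) = -324*(-21 + 4) = -324*(-17) = 5508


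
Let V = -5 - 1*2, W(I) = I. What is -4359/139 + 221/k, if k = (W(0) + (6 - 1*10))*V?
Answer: -91333/3892 ≈ -23.467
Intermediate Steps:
V = -7 (V = -5 - 2 = -7)
k = 28 (k = (0 + (6 - 1*10))*(-7) = (0 + (6 - 10))*(-7) = (0 - 4)*(-7) = -4*(-7) = 28)
-4359/139 + 221/k = -4359/139 + 221/28 = -91333/3892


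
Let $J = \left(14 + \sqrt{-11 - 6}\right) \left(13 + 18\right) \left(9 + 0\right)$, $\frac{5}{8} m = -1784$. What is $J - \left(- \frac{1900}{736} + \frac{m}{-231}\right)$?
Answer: $\frac{828025697}{212520} + 279 i \sqrt{17} \approx 3896.2 + 1150.3 i$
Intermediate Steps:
$m = - \frac{14272}{5}$ ($m = \frac{8}{5} \left(-1784\right) = - \frac{14272}{5} \approx -2854.4$)
$J = 3906 + 279 i \sqrt{17}$ ($J = \left(14 + \sqrt{-17}\right) 31 \cdot 9 = \left(14 + i \sqrt{17}\right) 279 = 3906 + 279 i \sqrt{17} \approx 3906.0 + 1150.3 i$)
$J - \left(- \frac{1900}{736} + \frac{m}{-231}\right) = \left(3906 + 279 i \sqrt{17}\right) - \left(- \frac{1900}{736} - \frac{14272}{5 \left(-231\right)}\right) = \left(3906 + 279 i \sqrt{17}\right) - \left(\left(-1900\right) \frac{1}{736} - - \frac{14272}{1155}\right) = \left(3906 + 279 i \sqrt{17}\right) - \left(- \frac{475}{184} + \frac{14272}{1155}\right) = \left(3906 + 279 i \sqrt{17}\right) - \frac{2077423}{212520} = \frac{828025697}{212520} + 279 i \sqrt{17}$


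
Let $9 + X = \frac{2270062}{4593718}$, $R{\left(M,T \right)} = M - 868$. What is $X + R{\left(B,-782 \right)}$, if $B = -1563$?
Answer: $- \frac{5603200929}{2296859} \approx -2439.5$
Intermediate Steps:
$R{\left(M,T \right)} = -868 + M$
$X = - \frac{19536700}{2296859}$ ($X = -9 + \frac{2270062}{4593718} = -9 + 2270062 \cdot \frac{1}{4593718} = -9 + \frac{1135031}{2296859} = - \frac{19536700}{2296859} \approx -8.5058$)
$X + R{\left(B,-782 \right)} = - \frac{19536700}{2296859} - 2431 = - \frac{5603200929}{2296859}$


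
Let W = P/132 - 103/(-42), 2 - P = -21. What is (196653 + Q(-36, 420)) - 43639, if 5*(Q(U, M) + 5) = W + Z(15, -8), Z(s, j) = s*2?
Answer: 235643909/1540 ≈ 1.5302e+5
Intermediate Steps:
P = 23 (P = 2 - 1*(-21) = 2 + 21 = 23)
Z(s, j) = 2*s
W = 809/308 (W = 23/132 - 103/(-42) = 23*(1/132) - 103*(-1/42) = 23/132 + 103/42 = 809/308 ≈ 2.6266)
Q(U, M) = 2349/1540 (Q(U, M) = -5 + (809/308 + 2*15)/5 = -5 + (809/308 + 30)/5 = -5 + (⅕)*(10049/308) = -5 + 10049/1540 = 2349/1540)
(196653 + Q(-36, 420)) - 43639 = (196653 + 2349/1540) - 43639 = 302847969/1540 - 43639 = 235643909/1540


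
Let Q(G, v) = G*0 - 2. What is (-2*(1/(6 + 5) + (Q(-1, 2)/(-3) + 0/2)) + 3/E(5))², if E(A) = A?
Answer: 22801/27225 ≈ 0.83750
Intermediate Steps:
Q(G, v) = -2 (Q(G, v) = 0 - 2 = -2)
(-2*(1/(6 + 5) + (Q(-1, 2)/(-3) + 0/2)) + 3/E(5))² = (-2*(1/(6 + 5) + (-2/(-3) + 0/2)) + 3/5)² = (-2*(1/11 + (-2*(-⅓) + 0*(½))) + 3*(⅕))² = (-2*(1/11 + (⅔ + 0)) + ⅗)² = (-2*(1/11 + ⅔) + ⅗)² = (-2*25/33 + ⅗)² = (-50/33 + ⅗)² = (-151/165)² = 22801/27225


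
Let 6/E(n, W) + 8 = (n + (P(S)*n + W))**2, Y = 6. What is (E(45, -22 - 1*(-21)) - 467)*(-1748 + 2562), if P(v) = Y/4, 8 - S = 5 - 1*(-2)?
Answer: -18891698650/49697 ≈ -3.8014e+5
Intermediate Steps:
S = 1 (S = 8 - (5 - 1*(-2)) = 8 - (5 + 2) = 8 - 1*7 = 8 - 7 = 1)
P(v) = 3/2 (P(v) = 6/4 = 6*(1/4) = 3/2)
E(n, W) = 6/(-8 + (W + 5*n/2)**2) (E(n, W) = 6/(-8 + (n + (3*n/2 + W))**2) = 6/(-8 + (n + (W + 3*n/2))**2) = 6/(-8 + (W + 5*n/2)**2))
(E(45, -22 - 1*(-21)) - 467)*(-1748 + 2562) = (24/(-32 + (2*(-22 - 1*(-21)) + 5*45)**2) - 467)*(-1748 + 2562) = (24/(-32 + (2*(-22 + 21) + 225)**2) - 467)*814 = (24/(-32 + (2*(-1) + 225)**2) - 467)*814 = (24/(-32 + (-2 + 225)**2) - 467)*814 = (24/(-32 + 223**2) - 467)*814 = (24/(-32 + 49729) - 467)*814 = (24/49697 - 467)*814 = -23208475/49697*814 = -18891698650/49697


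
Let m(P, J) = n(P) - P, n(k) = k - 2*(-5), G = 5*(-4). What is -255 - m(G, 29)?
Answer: -265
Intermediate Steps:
G = -20
n(k) = 10 + k (n(k) = k + 10 = 10 + k)
m(P, J) = 10 (m(P, J) = (10 + P) - P = 10)
-255 - m(G, 29) = -255 - 1*10 = -255 - 10 = -265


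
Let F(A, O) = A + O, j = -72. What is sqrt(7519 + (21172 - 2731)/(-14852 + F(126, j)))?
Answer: sqrt(33596811742)/2114 ≈ 86.705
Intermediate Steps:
sqrt(7519 + (21172 - 2731)/(-14852 + F(126, j))) = sqrt(7519 + (21172 - 2731)/(-14852 + (126 - 72))) = sqrt(7519 + 18441/(-14852 + 54)) = sqrt(7519 + 18441/(-14798)) = sqrt(7519 + 18441*(-1/14798)) = sqrt(7519 - 18441/14798) = sqrt(111247721/14798) = sqrt(33596811742)/2114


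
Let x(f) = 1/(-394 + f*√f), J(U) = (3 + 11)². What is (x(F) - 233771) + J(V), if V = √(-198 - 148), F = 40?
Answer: -10655224547/45618 - 20*√10/22809 ≈ -2.3358e+5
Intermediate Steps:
V = I*√346 (V = √(-346) = I*√346 ≈ 18.601*I)
J(U) = 196 (J(U) = 14² = 196)
x(f) = 1/(-394 + f^(3/2))
(x(F) - 233771) + J(V) = (1/(-394 + 40^(3/2)) - 233771) + 196 = (1/(-394 + 80*√10) - 233771) + 196 = (-233771 + 1/(-394 + 80*√10)) + 196 = -233575 + 1/(-394 + 80*√10)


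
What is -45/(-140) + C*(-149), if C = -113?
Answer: 471445/28 ≈ 16837.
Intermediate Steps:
-45/(-140) + C*(-149) = -45/(-140) - 113*(-149) = -45*(-1/140) + 16837 = 9/28 + 16837 = 471445/28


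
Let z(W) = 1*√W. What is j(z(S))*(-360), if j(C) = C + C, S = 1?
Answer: -720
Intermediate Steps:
z(W) = √W
j(C) = 2*C
j(z(S))*(-360) = (2*√1)*(-360) = (2*1)*(-360) = 2*(-360) = -720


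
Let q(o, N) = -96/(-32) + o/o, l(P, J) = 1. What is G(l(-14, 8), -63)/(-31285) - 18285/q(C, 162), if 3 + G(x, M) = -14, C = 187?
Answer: -572046157/125140 ≈ -4571.3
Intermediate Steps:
G(x, M) = -17 (G(x, M) = -3 - 14 = -17)
q(o, N) = 4 (q(o, N) = -96*(-1/32) + 1 = 3 + 1 = 4)
G(l(-14, 8), -63)/(-31285) - 18285/q(C, 162) = -17/(-31285) - 18285/4 = -17*(-1/31285) - 18285*1/4 = 17/31285 - 18285/4 = -572046157/125140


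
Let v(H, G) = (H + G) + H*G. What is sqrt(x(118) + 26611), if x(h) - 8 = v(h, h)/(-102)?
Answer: 7*sqrt(156179)/17 ≈ 162.73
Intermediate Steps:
v(H, G) = G + H + G*H (v(H, G) = (G + H) + G*H = G + H + G*H)
x(h) = 8 - h/51 - h**2/102 (x(h) = 8 + (h + h + h*h)/(-102) = 8 + (h + h + h**2)*(-1/102) = 8 + (h**2 + 2*h)*(-1/102) = 8 + (-h/51 - h**2/102) = 8 - h/51 - h**2/102)
sqrt(x(118) + 26611) = sqrt((8 - 1/51*118 - 1/102*118**2) + 26611) = sqrt((8 - 118/51 - 1/102*13924) + 26611) = sqrt((8 - 118/51 - 6962/51) + 26611) = sqrt(-2224/17 + 26611) = sqrt(450163/17) = 7*sqrt(156179)/17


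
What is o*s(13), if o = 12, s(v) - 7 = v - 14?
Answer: 72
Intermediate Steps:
s(v) = -7 + v (s(v) = 7 + (v - 14) = 7 + (-14 + v) = -7 + v)
o*s(13) = 12*(-7 + 13) = 12*6 = 72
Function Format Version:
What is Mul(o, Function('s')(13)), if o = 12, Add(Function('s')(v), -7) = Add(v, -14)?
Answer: 72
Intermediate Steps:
Function('s')(v) = Add(-7, v) (Function('s')(v) = Add(7, Add(v, -14)) = Add(7, Add(-14, v)) = Add(-7, v))
Mul(o, Function('s')(13)) = Mul(12, Add(-7, 13)) = Mul(12, 6) = 72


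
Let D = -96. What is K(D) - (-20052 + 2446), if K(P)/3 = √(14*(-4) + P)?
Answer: 17606 + 6*I*√38 ≈ 17606.0 + 36.987*I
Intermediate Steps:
K(P) = 3*√(-56 + P) (K(P) = 3*√(14*(-4) + P) = 3*√(-56 + P))
K(D) - (-20052 + 2446) = 3*√(-56 - 96) - (-20052 + 2446) = 3*√(-152) - 1*(-17606) = 3*(2*I*√38) + 17606 = 6*I*√38 + 17606 = 17606 + 6*I*√38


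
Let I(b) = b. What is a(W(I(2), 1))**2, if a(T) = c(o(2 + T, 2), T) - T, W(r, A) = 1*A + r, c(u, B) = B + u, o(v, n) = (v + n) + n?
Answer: 81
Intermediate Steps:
o(v, n) = v + 2*n (o(v, n) = (n + v) + n = v + 2*n)
W(r, A) = A + r
a(T) = 6 + T (a(T) = (T + ((2 + T) + 2*2)) - T = (T + ((2 + T) + 4)) - T = (T + (6 + T)) - T = (6 + 2*T) - T = 6 + T)
a(W(I(2), 1))**2 = (6 + (1 + 2))**2 = (6 + 3)**2 = 9**2 = 81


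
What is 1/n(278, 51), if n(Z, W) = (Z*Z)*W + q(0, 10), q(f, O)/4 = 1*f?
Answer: 1/3941484 ≈ 2.5371e-7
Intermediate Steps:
q(f, O) = 4*f (q(f, O) = 4*(1*f) = 4*f)
n(Z, W) = W*Z² (n(Z, W) = (Z*Z)*W + 4*0 = Z²*W + 0 = W*Z² + 0 = W*Z²)
1/n(278, 51) = 1/(51*278²) = 1/(51*77284) = 1/3941484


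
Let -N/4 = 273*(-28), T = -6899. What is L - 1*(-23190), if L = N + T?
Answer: 46867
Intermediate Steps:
N = 30576 (N = -1092*(-28) = -4*(-7644) = 30576)
L = 23677 (L = 30576 - 6899 = 23677)
L - 1*(-23190) = 23677 - 1*(-23190) = 23677 + 23190 = 46867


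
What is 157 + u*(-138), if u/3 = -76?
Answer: 31621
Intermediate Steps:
u = -228 (u = 3*(-76) = -228)
157 + u*(-138) = 157 - 228*(-138) = 157 + 31464 = 31621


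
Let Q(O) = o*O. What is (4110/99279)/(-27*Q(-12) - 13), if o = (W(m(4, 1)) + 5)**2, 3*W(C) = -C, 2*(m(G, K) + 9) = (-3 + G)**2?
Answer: 685/328745862 ≈ 2.0837e-6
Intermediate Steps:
m(G, K) = -9 + (-3 + G)**2/2
W(C) = -C/3 (W(C) = (-C)/3 = -C/3)
o = 2209/36 (o = (-(-9 + (-3 + 4)**2/2)/3 + 5)**2 = (-(-9 + (1/2)*1**2)/3 + 5)**2 = (-(-9 + (1/2)*1)/3 + 5)**2 = (-(-9 + 1/2)/3 + 5)**2 = (-1/3*(-17/2) + 5)**2 = (17/6 + 5)**2 = (47/6)**2 = 2209/36 ≈ 61.361)
Q(O) = 2209*O/36
(4110/99279)/(-27*Q(-12) - 13) = (4110/99279)/(-6627*(-12)/4 - 13) = (4110*(1/99279))/(-27*(-2209/3) - 13) = 1370/(33093*(19881 - 13)) = (1370/33093)/19868 = (1370/33093)*(1/19868) = 685/328745862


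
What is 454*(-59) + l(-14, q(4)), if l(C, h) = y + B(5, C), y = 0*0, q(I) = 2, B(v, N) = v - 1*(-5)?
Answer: -26776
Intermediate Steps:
B(v, N) = 5 + v (B(v, N) = v + 5 = 5 + v)
y = 0
l(C, h) = 10 (l(C, h) = 0 + (5 + 5) = 0 + 10 = 10)
454*(-59) + l(-14, q(4)) = 454*(-59) + 10 = -26786 + 10 = -26776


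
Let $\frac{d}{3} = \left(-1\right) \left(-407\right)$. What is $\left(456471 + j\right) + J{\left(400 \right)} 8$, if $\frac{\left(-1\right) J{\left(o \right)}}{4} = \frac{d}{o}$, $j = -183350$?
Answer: $\frac{6825583}{25} \approx 2.7302 \cdot 10^{5}$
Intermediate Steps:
$d = 1221$ ($d = 3 \left(\left(-1\right) \left(-407\right)\right) = 3 \cdot 407 = 1221$)
$J{\left(o \right)} = - \frac{4884}{o}$ ($J{\left(o \right)} = - 4 \frac{1221}{o} = - \frac{4884}{o}$)
$\left(456471 + j\right) + J{\left(400 \right)} 8 = \left(456471 - 183350\right) + - \frac{4884}{400} \cdot 8 = 273121 + \left(-4884\right) \frac{1}{400} \cdot 8 = 273121 - \frac{2442}{25} = \frac{6825583}{25}$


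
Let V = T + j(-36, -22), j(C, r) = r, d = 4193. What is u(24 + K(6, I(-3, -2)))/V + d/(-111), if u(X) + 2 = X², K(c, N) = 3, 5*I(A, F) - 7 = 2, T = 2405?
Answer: -9911222/264513 ≈ -37.470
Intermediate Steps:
I(A, F) = 9/5 (I(A, F) = 7/5 + (⅕)*2 = 7/5 + ⅖ = 9/5)
V = 2383 (V = 2405 - 22 = 2383)
u(X) = -2 + X²
u(24 + K(6, I(-3, -2)))/V + d/(-111) = (-2 + (24 + 3)²)/2383 + 4193/(-111) = (-2 + 27²)*(1/2383) + 4193*(-1/111) = (-2 + 729)*(1/2383) - 4193/111 = 727*(1/2383) - 4193/111 = 727/2383 - 4193/111 = -9911222/264513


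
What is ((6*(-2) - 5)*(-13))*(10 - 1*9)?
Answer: 221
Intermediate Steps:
((6*(-2) - 5)*(-13))*(10 - 1*9) = ((-12 - 5)*(-13))*(10 - 9) = -17*(-13)*1 = 221*1 = 221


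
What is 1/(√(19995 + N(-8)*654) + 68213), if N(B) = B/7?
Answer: 477491/32570958850 - √943131/32570958850 ≈ 1.4630e-5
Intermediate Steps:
N(B) = B/7 (N(B) = B*(⅐) = B/7)
1/(√(19995 + N(-8)*654) + 68213) = 1/(√(19995 + ((⅐)*(-8))*654) + 68213) = 1/(√(19995 - 8/7*654) + 68213) = 1/(√(19995 - 5232/7) + 68213) = 1/(√(134733/7) + 68213) = 1/(√943131/7 + 68213) = 1/(68213 + √943131/7)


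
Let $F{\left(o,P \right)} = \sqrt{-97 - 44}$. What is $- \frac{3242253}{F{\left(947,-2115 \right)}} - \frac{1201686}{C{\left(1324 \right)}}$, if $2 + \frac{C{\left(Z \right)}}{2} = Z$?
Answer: $- \frac{600843}{1322} + \frac{1080751 i \sqrt{141}}{47} \approx -454.5 + 2.7305 \cdot 10^{5} i$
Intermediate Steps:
$F{\left(o,P \right)} = i \sqrt{141}$ ($F{\left(o,P \right)} = \sqrt{-141} = i \sqrt{141}$)
$C{\left(Z \right)} = -4 + 2 Z$
$- \frac{3242253}{F{\left(947,-2115 \right)}} - \frac{1201686}{C{\left(1324 \right)}} = - \frac{3242253}{i \sqrt{141}} - \frac{1201686}{-4 + 2 \cdot 1324} = - 3242253 \left(- \frac{i \sqrt{141}}{141}\right) - \frac{1201686}{-4 + 2648} = \frac{1080751 i \sqrt{141}}{47} - \frac{1201686}{2644} = \frac{1080751 i \sqrt{141}}{47} - \frac{600843}{1322} = - \frac{600843}{1322} + \frac{1080751 i \sqrt{141}}{47}$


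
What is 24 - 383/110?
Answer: 2257/110 ≈ 20.518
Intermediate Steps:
24 - 383/110 = 2257/110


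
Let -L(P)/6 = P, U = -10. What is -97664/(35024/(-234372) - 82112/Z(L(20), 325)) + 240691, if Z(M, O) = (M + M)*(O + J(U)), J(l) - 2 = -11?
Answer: 2938483513183/21599653 ≈ 1.3604e+5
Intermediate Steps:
L(P) = -6*P
J(l) = -9 (J(l) = 2 - 11 = -9)
Z(M, O) = 2*M*(-9 + O) (Z(M, O) = (M + M)*(O - 9) = (2*M)*(-9 + O) = 2*M*(-9 + O))
-97664/(35024/(-234372) - 82112/Z(L(20), 325)) + 240691 = -97664/(35024/(-234372) - 82112*(-1/(240*(-9 + 325)))) + 240691 = -97664/(35024*(-1/234372) - 82112/(2*(-120)*316)) + 240691 = -97664/(-8756/58593 - 82112/(-75840)) + 240691 = -97664/(-8756/58593 - 82112*(-1/75840)) + 240691 = -97664/(-8756/58593 + 1283/1185) + 240691 = -97664/21599653/23144235 + 240691 = -97664*23144235/21599653 + 240691 = -2260358567040/21599653 + 240691 = 2938483513183/21599653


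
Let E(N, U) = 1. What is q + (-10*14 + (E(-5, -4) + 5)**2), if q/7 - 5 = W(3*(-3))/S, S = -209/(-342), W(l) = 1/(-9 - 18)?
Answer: -2291/33 ≈ -69.424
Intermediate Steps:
W(l) = -1/27 (W(l) = 1/(-27) = -1/27)
S = 11/18 (S = -209*(-1/342) = 11/18 ≈ 0.61111)
q = 1141/33 (q = 35 + 7*(-1/(27*11/18)) = 35 + 7*(-1/27*18/11) = 35 + 7*(-2/33) = 35 - 14/33 = 1141/33 ≈ 34.576)
q + (-10*14 + (E(-5, -4) + 5)**2) = 1141/33 + (-10*14 + (1 + 5)**2) = 1141/33 + (-140 + 6**2) = 1141/33 + (-140 + 36) = 1141/33 - 104 = -2291/33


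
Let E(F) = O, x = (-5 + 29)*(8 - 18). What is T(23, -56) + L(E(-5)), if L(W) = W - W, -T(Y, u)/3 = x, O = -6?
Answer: 720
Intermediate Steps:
x = -240 (x = 24*(-10) = -240)
T(Y, u) = 720 (T(Y, u) = -3*(-240) = 720)
E(F) = -6
L(W) = 0
T(23, -56) + L(E(-5)) = 720 + 0 = 720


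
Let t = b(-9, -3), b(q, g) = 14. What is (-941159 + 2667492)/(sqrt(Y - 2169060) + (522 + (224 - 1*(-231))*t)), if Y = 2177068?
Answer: 2974471759/11872914 - 1726333*sqrt(2002)/23745828 ≈ 247.27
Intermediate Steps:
t = 14
(-941159 + 2667492)/(sqrt(Y - 2169060) + (522 + (224 - 1*(-231))*t)) = (-941159 + 2667492)/(sqrt(2177068 - 2169060) + (522 + (224 - 1*(-231))*14)) = 1726333/(sqrt(8008) + (522 + (224 + 231)*14)) = 1726333/(2*sqrt(2002) + (522 + 455*14)) = 1726333/(2*sqrt(2002) + (522 + 6370)) = 1726333/(2*sqrt(2002) + 6892) = 1726333/(6892 + 2*sqrt(2002))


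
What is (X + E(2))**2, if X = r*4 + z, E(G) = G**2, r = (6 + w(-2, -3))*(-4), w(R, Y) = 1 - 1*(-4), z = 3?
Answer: 28561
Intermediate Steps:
w(R, Y) = 5 (w(R, Y) = 1 + 4 = 5)
r = -44 (r = (6 + 5)*(-4) = 11*(-4) = -44)
X = -173 (X = -44*4 + 3 = -176 + 3 = -173)
(X + E(2))**2 = (-173 + 2**2)**2 = (-173 + 4)**2 = (-169)**2 = 28561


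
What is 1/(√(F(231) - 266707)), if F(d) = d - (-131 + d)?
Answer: -I*√16661/66644 ≈ -0.0019368*I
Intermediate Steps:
F(d) = 131 (F(d) = d + (131 - d) = 131)
1/(√(F(231) - 266707)) = 1/(√(131 - 266707)) = 1/(√(-266576)) = 1/(4*I*√16661) = -I*√16661/66644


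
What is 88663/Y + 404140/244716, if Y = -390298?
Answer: 34009444753/23878041342 ≈ 1.4243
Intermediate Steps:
88663/Y + 404140/244716 = 88663/(-390298) + 404140/244716 = 88663*(-1/390298) + 404140*(1/244716) = -88663/390298 + 101035/61179 = 34009444753/23878041342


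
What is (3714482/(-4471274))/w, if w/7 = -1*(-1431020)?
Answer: -1857241/22394688818180 ≈ -8.2932e-8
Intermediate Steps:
w = 10017140 (w = 7*(-1*(-1431020)) = 7*1431020 = 10017140)
(3714482/(-4471274))/w = (3714482/(-4471274))/10017140 = (3714482*(-1/4471274))*(1/10017140) = -1857241/2235637*1/10017140 = -1857241/22394688818180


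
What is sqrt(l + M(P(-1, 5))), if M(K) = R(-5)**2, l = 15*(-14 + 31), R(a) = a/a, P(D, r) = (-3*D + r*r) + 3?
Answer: 16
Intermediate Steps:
P(D, r) = 3 + r**2 - 3*D (P(D, r) = (-3*D + r**2) + 3 = (r**2 - 3*D) + 3 = 3 + r**2 - 3*D)
R(a) = 1
l = 255 (l = 15*17 = 255)
M(K) = 1 (M(K) = 1**2 = 1)
sqrt(l + M(P(-1, 5))) = sqrt(255 + 1) = sqrt(256) = 16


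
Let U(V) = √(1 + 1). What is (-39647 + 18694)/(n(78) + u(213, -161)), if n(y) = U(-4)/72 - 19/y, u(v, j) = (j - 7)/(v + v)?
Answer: 29517209536464/897858479 + 642616860132*√2/897858479 ≈ 33887.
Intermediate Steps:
U(V) = √2
u(v, j) = (-7 + j)/(2*v) (u(v, j) = (-7 + j)/((2*v)) = (-7 + j)*(1/(2*v)) = (-7 + j)/(2*v))
n(y) = -19/y + √2/72 (n(y) = √2/72 - 19/y = -19/y + √2/72)
(-39647 + 18694)/(n(78) + u(213, -161)) = (-39647 + 18694)/((-19/78 + √2/72) + (½)*(-7 - 161)/213) = -20953/((-19*1/78 + √2/72) + (½)*(1/213)*(-168)) = -20953/((-19/78 + √2/72) - 28/71) = -20953/(-3533/5538 + √2/72)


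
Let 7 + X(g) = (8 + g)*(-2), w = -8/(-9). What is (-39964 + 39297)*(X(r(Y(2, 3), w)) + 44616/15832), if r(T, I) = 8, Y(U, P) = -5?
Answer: 47759868/1979 ≈ 24133.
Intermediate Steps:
w = 8/9 (w = -8*(-⅑) = 8/9 ≈ 0.88889)
X(g) = -23 - 2*g (X(g) = -7 + (8 + g)*(-2) = -7 + (-16 - 2*g) = -23 - 2*g)
(-39964 + 39297)*(X(r(Y(2, 3), w)) + 44616/15832) = (-39964 + 39297)*((-23 - 2*8) + 44616/15832) = -667*((-23 - 16) + 44616*(1/15832)) = -667*(-39 + 5577/1979) = -667*(-71604/1979) = 47759868/1979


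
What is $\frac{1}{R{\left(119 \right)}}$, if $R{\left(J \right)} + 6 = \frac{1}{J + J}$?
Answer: $- \frac{238}{1427} \approx -0.16678$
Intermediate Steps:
$R{\left(J \right)} = -6 + \frac{1}{2 J}$ ($R{\left(J \right)} = -6 + \frac{1}{J + J} = -6 + \frac{1}{2 J}$)
$\frac{1}{R{\left(119 \right)}} = \frac{1}{-6 + \frac{1}{2 \cdot 119}} = \frac{1}{-6 + \frac{1}{2} \cdot \frac{1}{119}} = \frac{1}{-6 + \frac{1}{238}} = \frac{1}{- \frac{1427}{238}} = - \frac{238}{1427}$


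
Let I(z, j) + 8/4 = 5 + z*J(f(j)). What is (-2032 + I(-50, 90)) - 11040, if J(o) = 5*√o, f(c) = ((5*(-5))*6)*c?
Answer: -13069 - 7500*I*√15 ≈ -13069.0 - 29047.0*I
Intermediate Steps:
f(c) = -150*c (f(c) = (-25*6)*c = -150*c)
I(z, j) = 3 + 25*z*√6*√(-j) (I(z, j) = -2 + (5 + z*(5*√(-150*j))) = -2 + (5 + z*(5*(5*√6*√(-j)))) = -2 + (5 + z*(25*√6*√(-j))) = -2 + (5 + 25*z*√6*√(-j)) = 3 + 25*z*√6*√(-j))
(-2032 + I(-50, 90)) - 11040 = (-2032 + (3 + 25*(-50)*√6*√(-1*90))) - 11040 = (-2032 + (3 + 25*(-50)*√6*√(-90))) - 11040 = (-2032 + (3 + 25*(-50)*√6*(3*I*√10))) - 11040 = (-2032 + (3 - 7500*I*√15)) - 11040 = (-2029 - 7500*I*√15) - 11040 = -13069 - 7500*I*√15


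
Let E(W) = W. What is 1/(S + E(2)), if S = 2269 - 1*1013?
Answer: 1/1258 ≈ 0.00079491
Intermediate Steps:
S = 1256 (S = 2269 - 1013 = 1256)
1/(S + E(2)) = 1/(1256 + 2) = 1/1258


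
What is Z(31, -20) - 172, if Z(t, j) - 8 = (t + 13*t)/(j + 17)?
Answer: -926/3 ≈ -308.67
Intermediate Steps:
Z(t, j) = 8 + 14*t/(17 + j) (Z(t, j) = 8 + (t + 13*t)/(j + 17) = 8 + (14*t)/(17 + j) = 8 + 14*t/(17 + j))
Z(31, -20) - 172 = 2*(68 + 4*(-20) + 7*31)/(17 - 20) - 172 = 2*(68 - 80 + 217)/(-3) - 172 = 2*(-⅓)*205 - 172 = -410/3 - 172 = -926/3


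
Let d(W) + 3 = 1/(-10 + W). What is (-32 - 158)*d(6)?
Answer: 1235/2 ≈ 617.50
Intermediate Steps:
d(W) = -3 + 1/(-10 + W)
(-32 - 158)*d(6) = (-32 - 158)*((31 - 3*6)/(-10 + 6)) = -190*(31 - 18)/(-4) = -(-95)*13/2 = -190*(-13/4) = 1235/2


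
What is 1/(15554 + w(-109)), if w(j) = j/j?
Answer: 1/15555 ≈ 6.4288e-5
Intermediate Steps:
w(j) = 1
1/(15554 + w(-109)) = 1/(15554 + 1) = 1/15555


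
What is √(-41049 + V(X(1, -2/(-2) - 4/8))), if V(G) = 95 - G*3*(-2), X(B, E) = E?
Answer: I*√40951 ≈ 202.36*I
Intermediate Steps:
V(G) = 95 + 6*G (V(G) = 95 - 3*G*(-2) = 95 - (-6)*G = 95 + 6*G)
√(-41049 + V(X(1, -2/(-2) - 4/8))) = √(-41049 + (95 + 6*(-2/(-2) - 4/8))) = √(-41049 + (95 + 6*(-2*(-½) - 4*⅛))) = √(-41049 + (95 + 6*(1 - ½))) = √(-41049 + (95 + 6*(½))) = √(-41049 + (95 + 3)) = √(-41049 + 98) = √(-40951) = I*√40951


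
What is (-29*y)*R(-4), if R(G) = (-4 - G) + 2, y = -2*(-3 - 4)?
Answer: -812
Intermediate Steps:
y = 14 (y = -2*(-7) = 14)
R(G) = -2 - G
(-29*y)*R(-4) = (-29*14)*(-2 - 1*(-4)) = -406*(-2 + 4) = -406*2 = -812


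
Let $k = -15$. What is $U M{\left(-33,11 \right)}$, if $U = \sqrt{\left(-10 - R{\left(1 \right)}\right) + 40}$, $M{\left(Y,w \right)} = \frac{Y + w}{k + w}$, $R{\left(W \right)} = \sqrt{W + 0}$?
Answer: $\frac{11 \sqrt{29}}{2} \approx 29.618$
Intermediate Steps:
$R{\left(W \right)} = \sqrt{W}$
$M{\left(Y,w \right)} = \frac{Y + w}{-15 + w}$
$U = \sqrt{29}$ ($U = \sqrt{\left(-10 - \sqrt{1}\right) + 40} = \sqrt{\left(-10 - 1\right) + 40} = \sqrt{-11 + 40} = \sqrt{29} \approx 5.3852$)
$U M{\left(-33,11 \right)} = \sqrt{29} \frac{-33 + 11}{-15 + 11} = \sqrt{29} \frac{1}{-4} \left(-22\right) = \sqrt{29} \left(\left(- \frac{1}{4}\right) \left(-22\right)\right) = \sqrt{29} \cdot \frac{11}{2} = \frac{11 \sqrt{29}}{2}$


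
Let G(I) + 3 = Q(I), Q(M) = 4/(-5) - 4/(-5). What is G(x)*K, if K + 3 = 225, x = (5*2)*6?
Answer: -666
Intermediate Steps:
x = 60 (x = 10*6 = 60)
Q(M) = 0 (Q(M) = 4*(-⅕) - 4*(-⅕) = -⅘ + ⅘ = 0)
K = 222 (K = -3 + 225 = 222)
G(I) = -3 (G(I) = -3 + 0 = -3)
G(x)*K = -3*222 = -666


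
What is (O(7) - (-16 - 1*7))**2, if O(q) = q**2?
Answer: 5184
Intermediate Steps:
(O(7) - (-16 - 1*7))**2 = (7**2 - (-16 - 1*7))**2 = (49 - (-16 - 7))**2 = (49 - 1*(-23))**2 = (49 + 23)**2 = 72**2 = 5184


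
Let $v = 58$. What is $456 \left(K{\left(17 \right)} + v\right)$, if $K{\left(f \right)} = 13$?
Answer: $32376$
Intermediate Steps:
$456 \left(K{\left(17 \right)} + v\right) = 456 \left(13 + 58\right) = 456 \cdot 71 = 32376$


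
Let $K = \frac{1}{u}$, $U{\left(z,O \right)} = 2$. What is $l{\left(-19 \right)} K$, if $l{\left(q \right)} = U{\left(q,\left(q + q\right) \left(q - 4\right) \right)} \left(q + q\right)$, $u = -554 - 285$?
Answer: $\frac{76}{839} \approx 0.090584$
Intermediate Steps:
$u = -839$
$l{\left(q \right)} = 4 q$ ($l{\left(q \right)} = 2 \left(q + q\right) = 2 \cdot 2 q = 4 q$)
$K = - \frac{1}{839}$ ($K = \frac{1}{-839} = - \frac{1}{839} \approx -0.0011919$)
$l{\left(-19 \right)} K = 4 \left(-19\right) \left(- \frac{1}{839}\right) = \left(-76\right) \left(- \frac{1}{839}\right) = \frac{76}{839}$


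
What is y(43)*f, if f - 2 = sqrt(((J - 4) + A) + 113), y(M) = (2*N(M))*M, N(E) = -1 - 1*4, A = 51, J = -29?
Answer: -860 - 430*sqrt(131) ≈ -5781.6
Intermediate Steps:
N(E) = -5 (N(E) = -1 - 4 = -5)
y(M) = -10*M (y(M) = (2*(-5))*M = -10*M)
f = 2 + sqrt(131) (f = 2 + sqrt(((-29 - 4) + 51) + 113) = 2 + sqrt((-33 + 51) + 113) = 2 + sqrt(18 + 113) = 2 + sqrt(131) ≈ 13.446)
y(43)*f = (-10*43)*(2 + sqrt(131)) = -430*(2 + sqrt(131)) = -860 - 430*sqrt(131)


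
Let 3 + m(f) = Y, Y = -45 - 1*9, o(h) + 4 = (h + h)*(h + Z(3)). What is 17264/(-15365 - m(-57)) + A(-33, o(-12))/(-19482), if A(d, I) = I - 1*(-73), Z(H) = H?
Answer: -28391669/24852538 ≈ -1.1424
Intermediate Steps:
o(h) = -4 + 2*h*(3 + h) (o(h) = -4 + (h + h)*(h + 3) = -4 + (2*h)*(3 + h) = -4 + 2*h*(3 + h))
Y = -54 (Y = -45 - 9 = -54)
A(d, I) = 73 + I (A(d, I) = I + 73 = 73 + I)
m(f) = -57 (m(f) = -3 - 54 = -57)
17264/(-15365 - m(-57)) + A(-33, o(-12))/(-19482) = 17264/(-15365 - 1*(-57)) + (73 + (-4 + 2*(-12)² + 6*(-12)))/(-19482) = 17264/(-15365 + 57) + (73 + (-4 + 2*144 - 72))*(-1/19482) = 17264/(-15308) + (73 + (-4 + 288 - 72))*(-1/19482) = 17264*(-1/15308) + (73 + 212)*(-1/19482) = -4316/3827 + 285*(-1/19482) = -4316/3827 - 95/6494 = -28391669/24852538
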